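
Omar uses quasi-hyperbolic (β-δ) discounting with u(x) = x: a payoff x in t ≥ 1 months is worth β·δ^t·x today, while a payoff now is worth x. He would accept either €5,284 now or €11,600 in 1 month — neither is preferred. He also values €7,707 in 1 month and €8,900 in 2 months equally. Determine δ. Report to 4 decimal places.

δ ≈ 0.8660

From the later pair, β·δ^1·7707 = β·δ^2·8900; dividing through, δ = 7707/8900 = 0.86596.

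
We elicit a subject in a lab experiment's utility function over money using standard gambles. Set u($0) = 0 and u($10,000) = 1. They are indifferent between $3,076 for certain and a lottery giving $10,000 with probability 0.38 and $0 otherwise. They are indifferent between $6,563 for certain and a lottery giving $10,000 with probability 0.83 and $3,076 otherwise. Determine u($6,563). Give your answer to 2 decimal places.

First, u($3,076) = 0.38·u($10,000) + 0.62·u($0) = 0.38.
Chaining: u($6,563) = 0.83·1.00 + 0.17·0.38 = 0.8946.

0.89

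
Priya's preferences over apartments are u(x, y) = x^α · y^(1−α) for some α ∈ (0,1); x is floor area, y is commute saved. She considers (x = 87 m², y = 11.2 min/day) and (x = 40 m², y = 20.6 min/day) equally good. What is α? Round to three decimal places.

Set the two utilities equal: 87^α·11.2^(1−α) = 40^α·20.6^(1−α).
Taking logs: α·ln 87 + (1−α)·ln 11.2 = α·ln 40 + (1−α)·ln 20.6, i.e. α·0.777029 = (1−α)·0.609377.
So α/(1−α) = (0.609377)/(0.777029) = 0.784240, and α = 0.784240/1.784240 ≈ 0.440.

α ≈ 0.440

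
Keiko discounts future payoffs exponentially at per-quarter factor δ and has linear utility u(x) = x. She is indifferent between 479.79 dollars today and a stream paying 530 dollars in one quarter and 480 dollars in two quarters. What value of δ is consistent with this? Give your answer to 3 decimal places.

Equating present values: 479.79 = 530δ + 480δ².
So 480δ² + 530δ − 479.79 = 0.
δ = (−530 + √(530² + 4·480·479.79)) / (2·480) = (−530 + √1202096.80) / 960 ≈ 0.590.

δ ≈ 0.590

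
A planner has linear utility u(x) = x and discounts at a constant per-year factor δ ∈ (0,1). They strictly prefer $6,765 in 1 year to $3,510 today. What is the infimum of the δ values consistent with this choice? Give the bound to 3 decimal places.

δ > 0.519

Under u(x) = x this choice says 3510 < δ·6765.
Dividing through by 6765 gives δ > 0.51885.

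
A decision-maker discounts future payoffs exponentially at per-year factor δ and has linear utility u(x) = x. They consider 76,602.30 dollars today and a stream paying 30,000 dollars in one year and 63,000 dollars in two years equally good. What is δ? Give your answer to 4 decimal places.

Equating present values: 76602.30 = 30000δ + 63000δ².
That is, 63000δ² + 30000δ − 76602.30 = 0, a quadratic in δ.
δ = (−30000 + √(30000² + 4·63000·76602.30)) / (2·63000) = (−30000 + √20203779600.00) / 126000 ≈ 0.8900.

δ ≈ 0.8900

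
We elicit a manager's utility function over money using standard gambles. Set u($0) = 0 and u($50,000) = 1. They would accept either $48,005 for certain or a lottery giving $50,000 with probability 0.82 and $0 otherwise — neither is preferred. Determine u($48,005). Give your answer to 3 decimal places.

u($48,005) equals the lottery's expected utility: 0.82·1 + 0.18·0 = 0.82.

0.820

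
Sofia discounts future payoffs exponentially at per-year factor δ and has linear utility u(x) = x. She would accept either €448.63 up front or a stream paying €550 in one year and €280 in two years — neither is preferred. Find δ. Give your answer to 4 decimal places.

Present value of the stream is 550·δ + 280·δ². Indifference gives 550δ + 280δ² = 448.63.
That is, 280δ² + 550δ − 448.63 = 0, a quadratic in δ.
By the quadratic formula (taking the positive root), δ = (−550 + √804965.60) / 560 ≈ 0.6200.

δ ≈ 0.6200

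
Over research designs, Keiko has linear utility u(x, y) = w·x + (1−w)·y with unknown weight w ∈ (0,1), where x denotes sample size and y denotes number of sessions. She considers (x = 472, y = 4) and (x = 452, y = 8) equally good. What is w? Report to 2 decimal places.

w = 0.17

u(472,4) = u(452,8) means w·472 + (1−w)·4 = w·452 + (1−w)·8.
Rearranging, 20·w − 4·(1−w) = 0.
So w/(1−w) = 4/20 = 0.2000, giving w = 4/(20+4) = 0.17.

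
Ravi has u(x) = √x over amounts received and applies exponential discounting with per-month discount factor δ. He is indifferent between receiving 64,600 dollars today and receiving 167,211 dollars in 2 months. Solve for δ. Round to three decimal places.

δ ≈ 0.788

Indifference means u(64600) = δ^2 · u(167211), so δ^2 = u(64600)/u(167211).
With u(x) = √x: δ^2 = √64600/√167211 = √(64600/167211) = 0.62156.
Hence δ = (0.62156)^(1/2) = 0.78839.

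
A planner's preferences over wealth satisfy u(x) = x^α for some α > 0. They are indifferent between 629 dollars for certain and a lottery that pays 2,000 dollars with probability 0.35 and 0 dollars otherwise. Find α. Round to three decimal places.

The lottery's expected utility is 0.35·u(2000) + 0.65·u(0) = 0.35·2000^α (since u(0) = 0 for α > 0).
Setting u(629) equal to that: 629^α = 0.35·2000^α ⇒ (629/2000)^α = 0.35.
α = ln(0.35) / ln(629/2000) = -1.049822/-1.156771 ≈ 0.908.

α ≈ 0.908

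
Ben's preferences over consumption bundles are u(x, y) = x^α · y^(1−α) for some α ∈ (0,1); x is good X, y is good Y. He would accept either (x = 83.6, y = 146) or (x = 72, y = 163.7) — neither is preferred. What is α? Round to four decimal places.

α ≈ 0.4338

Indifference: 83.6^α · 146^(1−α) = 72^α · 163.7^(1−α).
(83.6/72)^α = (163.7/146)^(1−α); take logs: α·ln(83.6/72) = (1−α)·ln(163.7/146), i.e. α·0.1493774 = (1−α)·0.1144289.
So α/(1−α) = (0.1144289)/(0.1493774) = 0.7660389, and α = 0.7660389/1.7660389 ≈ 0.4338.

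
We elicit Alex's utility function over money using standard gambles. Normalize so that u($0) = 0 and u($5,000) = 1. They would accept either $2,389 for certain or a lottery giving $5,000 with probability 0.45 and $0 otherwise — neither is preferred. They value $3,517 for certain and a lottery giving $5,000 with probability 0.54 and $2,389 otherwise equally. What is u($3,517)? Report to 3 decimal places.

0.747

First, u($2,389) = 0.45·u($5,000) + 0.55·u($0) = 0.45.
Then u($3,517) = 0.54·u($5,000) + 0.46·u($2,389) = 0.54·1.00 + 0.46·0.45 = 0.7470.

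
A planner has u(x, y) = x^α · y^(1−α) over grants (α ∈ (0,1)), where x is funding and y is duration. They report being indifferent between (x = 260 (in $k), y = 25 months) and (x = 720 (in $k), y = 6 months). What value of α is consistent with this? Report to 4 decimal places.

Indifference: 260^α · 25^(1−α) = 720^α · 6^(1−α).
(260/720)^α = (6/25)^(1−α); take logs: α·ln(260/720) = (1−α)·ln(6/25), i.e. α·-1.0185696 = (1−α)·-1.4271164.
With A = -1.0185696 and B = -1.4271164: α·A = (1−α)·B, so α = B/(A+B) = -1.4271164/-2.4456860 ≈ 0.5835.

α ≈ 0.5835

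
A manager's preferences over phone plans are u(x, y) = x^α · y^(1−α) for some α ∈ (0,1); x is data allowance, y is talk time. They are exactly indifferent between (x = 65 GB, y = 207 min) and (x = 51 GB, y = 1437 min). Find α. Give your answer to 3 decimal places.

Indifference: 65^α · 207^(1−α) = 51^α · 1437^(1−α).
Rearrange to (65/51)^α = (1437/207)^(1−α) and take logs: α·0.242562 = (1−α)·1.937594.
So α/(1−α) = (1.937594)/(0.242562) = 7.988036, and α = 7.988036/8.988036 ≈ 0.889.

α ≈ 0.889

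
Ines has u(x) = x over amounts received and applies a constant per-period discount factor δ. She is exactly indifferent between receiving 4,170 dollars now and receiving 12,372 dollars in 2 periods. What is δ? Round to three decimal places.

δ ≈ 0.581

The payoff in 2 periods is discounted by δ^2, so u(4170) = δ^2·u(12372) and δ^2 = u(4170)/u(12372).
With u(x) = x: δ^2 = 4170/12372 = 0.33705.
So δ = 0.33705^(1/2) ≈ 0.581.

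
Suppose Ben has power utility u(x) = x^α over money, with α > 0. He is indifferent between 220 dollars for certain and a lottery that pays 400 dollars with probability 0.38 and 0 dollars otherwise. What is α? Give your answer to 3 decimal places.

α ≈ 1.618

Since u(0) = 0, the lottery's EU is 0.38·400^α.
Setting u(220) equal to that: 220^α = 0.38·400^α ⇒ (220/400)^α = 0.38.
α = ln(0.38) / ln(220/400) = -0.967584/-0.597837 ≈ 1.618.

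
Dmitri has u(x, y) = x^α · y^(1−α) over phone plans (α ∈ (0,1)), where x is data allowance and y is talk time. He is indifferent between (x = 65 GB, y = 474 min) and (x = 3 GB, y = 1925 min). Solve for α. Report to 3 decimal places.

α ≈ 0.313

Set the two utilities equal: 65^α·474^(1−α) = 3^α·1925^(1−α).
Taking logs: α·ln 65 + (1−α)·ln 474 = α·ln 3 + (1−α)·ln 1925, i.e. α·3.075775 = (1−α)·1.401474.
So α/(1−α) = (1.401474)/(3.075775) = 0.455649, and α = 0.455649/1.455649 ≈ 0.313.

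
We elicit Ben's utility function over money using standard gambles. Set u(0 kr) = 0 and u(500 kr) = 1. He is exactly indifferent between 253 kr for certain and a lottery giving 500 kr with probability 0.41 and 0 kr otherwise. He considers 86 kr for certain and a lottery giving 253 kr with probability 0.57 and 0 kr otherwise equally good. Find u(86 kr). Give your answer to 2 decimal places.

0.23

First, u(253 kr) = 0.41·u(500 kr) + 0.59·u(0 kr) = 0.41.
The second indifference gives u(86 kr) = 0.57·u(253 kr) + 0.43·u(0 kr) = 0.57·0.41 + 0.43·0.00 = 0.2337.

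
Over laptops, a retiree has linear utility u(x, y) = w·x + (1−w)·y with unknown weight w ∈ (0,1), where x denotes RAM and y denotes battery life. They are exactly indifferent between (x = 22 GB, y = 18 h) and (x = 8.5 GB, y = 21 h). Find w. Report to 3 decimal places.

u(22,18) = u(8.5,21) means w·22 + (1−w)·18 = w·8.5 + (1−w)·21.
Collecting terms: w·13.5 = (1−w)·3.
The marginal rate of substitution is 3/13.5, so w = 3/(13.5+3) = 0.182.

w = 0.182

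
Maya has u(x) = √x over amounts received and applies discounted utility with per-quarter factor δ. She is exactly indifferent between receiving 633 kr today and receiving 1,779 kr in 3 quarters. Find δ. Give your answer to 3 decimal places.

δ ≈ 0.842

The payoff in 3 quarters is discounted by δ^3, so u(633) = δ^3·u(1779) and δ^3 = u(633)/u(1779).
Since u(x) = √x, δ^3 = √(633/1779) = 0.59650.
Taking the cube root: δ = 0.59650^(1/3) ≈ 0.842.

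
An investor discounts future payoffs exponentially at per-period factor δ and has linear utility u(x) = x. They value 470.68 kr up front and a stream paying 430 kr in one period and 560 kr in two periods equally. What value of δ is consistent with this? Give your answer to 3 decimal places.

δ ≈ 0.610

The stream is worth 430δ + 560δ² today, so 430δ + 560δ² = 470.68.
So 560δ² + 430δ − 470.68 = 0.
By the quadratic formula (taking the positive root), δ = (−430 + √1239223.20) / 1120 ≈ 0.610.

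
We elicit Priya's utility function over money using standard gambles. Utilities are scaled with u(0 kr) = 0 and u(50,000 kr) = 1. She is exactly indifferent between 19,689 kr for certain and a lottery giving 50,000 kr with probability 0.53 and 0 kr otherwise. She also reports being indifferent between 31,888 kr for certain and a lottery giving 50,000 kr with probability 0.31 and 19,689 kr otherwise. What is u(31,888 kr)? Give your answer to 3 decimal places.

From the first indifference, u(19,689 kr) = 0.53·u(50,000 kr) + 0.47·u(0 kr) = 0.53·1 + 0.47·0 = 0.53.
The second indifference gives u(31,888 kr) = 0.31·u(50,000 kr) + 0.69·u(19,689 kr) = 0.31·1.00 + 0.69·0.53 = 0.6757.

0.676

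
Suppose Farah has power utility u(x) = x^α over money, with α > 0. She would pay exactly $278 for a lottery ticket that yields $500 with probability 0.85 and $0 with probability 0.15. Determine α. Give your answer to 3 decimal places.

α ≈ 0.277

The lottery's expected utility is 0.85·u(500) + 0.15·u(0) = 0.85·500^α (since u(0) = 0 for α > 0).
Equating: 278^α = 0.85·500^α, i.e. 0.5560^α = 0.85.
Take logs: α = ln 0.85 / ln(278/500) ≈ 0.27687.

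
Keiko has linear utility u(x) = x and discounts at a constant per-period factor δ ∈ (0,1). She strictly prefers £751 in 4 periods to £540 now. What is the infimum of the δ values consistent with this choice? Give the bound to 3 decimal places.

δ > 0.921

Under u(x) = x this choice says 540 < δ^4·751.
Hence δ^4 > 540/751 = 0.71904, and x ↦ x^(1/4) is increasing on (0,∞).
δ > 0.71904^(1/4) = 0.921.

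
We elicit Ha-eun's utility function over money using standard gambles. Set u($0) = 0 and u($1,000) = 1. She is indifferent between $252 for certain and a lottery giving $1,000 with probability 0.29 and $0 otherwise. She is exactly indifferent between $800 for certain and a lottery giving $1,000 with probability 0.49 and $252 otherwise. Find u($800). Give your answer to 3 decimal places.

First, u($252) = 0.29·u($1,000) + 0.71·u($0) = 0.29.
Chaining: u($800) = 0.49·1.00 + 0.51·0.29 = 0.6379.

0.638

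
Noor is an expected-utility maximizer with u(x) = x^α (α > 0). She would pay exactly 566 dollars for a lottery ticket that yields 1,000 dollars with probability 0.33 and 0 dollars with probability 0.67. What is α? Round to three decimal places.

EU(lottery) = 0.33·1000^α + 0.67·0 = 0.33·1000^α.
Setting u(566) equal to that: 566^α = 0.33·1000^α ⇒ (566/1000)^α = 0.33.
Taking logs: α·ln(566/1000) = ln(0.33), so α = -1.108663 / -0.569161 ≈ 1.948.

α ≈ 1.948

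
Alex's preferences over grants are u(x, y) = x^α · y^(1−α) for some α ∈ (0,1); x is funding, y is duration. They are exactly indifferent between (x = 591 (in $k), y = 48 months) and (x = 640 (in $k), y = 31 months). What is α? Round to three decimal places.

The Cobb–Douglas utilities coincide, so 591^α·48^(1−α) = 640^α·31^(1−α).
(591/640)^α = (31/48)^(1−α); take logs: α·ln(591/640) = (1−α)·ln(31/48), i.e. α·-0.079652 = (1−α)·-0.437214.
With A = -0.079652 and B = -0.437214: α·A = (1−α)·B, so α = B/(A+B) = -0.437214/-0.516866 ≈ 0.846.

α ≈ 0.846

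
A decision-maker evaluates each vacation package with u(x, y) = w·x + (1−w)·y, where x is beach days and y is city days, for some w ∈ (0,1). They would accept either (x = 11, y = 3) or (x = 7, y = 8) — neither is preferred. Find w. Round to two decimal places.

u(11,3) = u(7,8) means w·11 + (1−w)·3 = w·7 + (1−w)·8.
Rearranging, 4·w − 5·(1−w) = 0.
The marginal rate of substitution is 5/4, so w = 5/(4+5) = 0.56.

w = 0.56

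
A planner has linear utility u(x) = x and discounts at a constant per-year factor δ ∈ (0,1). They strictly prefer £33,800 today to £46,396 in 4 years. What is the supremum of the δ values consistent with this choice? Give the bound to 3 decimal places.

The preference means 33800 > δ^4·46396.
So δ^4 < 33800/46396 = 0.72851; taking the 4th root of both positive sides preserves the inequality.
δ < 0.72851^(1/4) = 0.924.

δ < 0.924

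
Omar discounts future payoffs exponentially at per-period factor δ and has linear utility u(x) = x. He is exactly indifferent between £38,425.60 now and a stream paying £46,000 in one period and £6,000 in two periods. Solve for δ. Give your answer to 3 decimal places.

Equating present values: 38425.60 = 46000δ + 6000δ².
Rearranged: 6000δ² + 46000δ − 38425.60 = 0.
By the quadratic formula (taking the positive root), δ = (−46000 + √3038214400.00) / 12000 ≈ 0.760.

δ ≈ 0.760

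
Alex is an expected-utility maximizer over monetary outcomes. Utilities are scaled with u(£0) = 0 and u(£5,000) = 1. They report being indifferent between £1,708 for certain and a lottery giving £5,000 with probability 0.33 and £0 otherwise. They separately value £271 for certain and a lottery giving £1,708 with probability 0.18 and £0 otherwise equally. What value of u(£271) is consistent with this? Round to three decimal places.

First, u(£1,708) = 0.33·u(£5,000) + 0.67·u(£0) = 0.33.
Chaining: u(£271) = 0.18·0.33 + 0.82·0.00 = 0.0594.

0.059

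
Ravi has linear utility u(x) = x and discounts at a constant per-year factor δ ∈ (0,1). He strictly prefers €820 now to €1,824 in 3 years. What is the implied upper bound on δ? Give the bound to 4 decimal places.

Comparing present values: 820 > δ^3·1824.
Dividing by 1824: δ^3 < 0.44956. Both sides are positive, so the cube root keeps the direction.
δ < (820/1824)^(1/3) ≈ 0.7661.

δ < 0.7661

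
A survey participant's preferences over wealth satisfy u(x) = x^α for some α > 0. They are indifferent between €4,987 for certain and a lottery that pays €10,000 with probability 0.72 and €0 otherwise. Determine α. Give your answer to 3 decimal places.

α ≈ 0.472

EU(lottery) = 0.72·10000^α + 0.28·0 = 0.72·10000^α.
Setting u(4987) equal to that: 4987^α = 0.72·10000^α ⇒ (4987/10000)^α = 0.72.
Taking logs: α·ln(4987/10000) = ln(0.72), so α = -0.328504 / -0.695751 ≈ 0.472.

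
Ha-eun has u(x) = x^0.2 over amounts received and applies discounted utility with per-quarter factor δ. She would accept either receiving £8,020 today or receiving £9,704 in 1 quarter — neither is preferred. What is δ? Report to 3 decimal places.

Indifference means u(8020) = δ · u(9704), so δ = u(8020)/u(9704).
With u(x) = x^0.2: δ = 8020^0.2/9704^0.2 = (8020/9704)^0.2 = 0.96260.

δ ≈ 0.963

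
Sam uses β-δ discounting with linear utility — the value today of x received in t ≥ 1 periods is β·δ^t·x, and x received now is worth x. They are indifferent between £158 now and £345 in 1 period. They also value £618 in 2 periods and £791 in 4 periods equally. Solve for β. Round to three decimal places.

β ≈ 0.518

From the later pair, β·δ^2·618 = β·δ^4·791; dividing through, δ^2 = 618/791 = 0.78129, so δ = 0.88391.
The first indifference: 158 = β·δ·345, so β = 158/(δ·345) = 158/(0.88391·345) ≈ 0.518.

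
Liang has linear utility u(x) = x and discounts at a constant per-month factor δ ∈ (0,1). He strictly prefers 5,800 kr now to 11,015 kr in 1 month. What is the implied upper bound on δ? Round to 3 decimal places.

Comparing present values: 5800 > δ·11015.
So δ < 5800/11015 = 0.52655.

δ < 0.527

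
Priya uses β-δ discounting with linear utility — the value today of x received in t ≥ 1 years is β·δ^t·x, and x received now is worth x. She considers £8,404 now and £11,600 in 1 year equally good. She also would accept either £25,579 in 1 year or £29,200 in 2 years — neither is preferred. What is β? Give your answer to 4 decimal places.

Both payoffs in the second observation are in the future, so β drops out: δ^1·25579 = δ^2·29200 ⇒ δ = 25579/29200 = 0.87599.
The first indifference: 8404 = β·δ·11600, so β = 8404/(δ·11600) = 8404/(0.87599·11600) ≈ 0.8270.

β ≈ 0.8270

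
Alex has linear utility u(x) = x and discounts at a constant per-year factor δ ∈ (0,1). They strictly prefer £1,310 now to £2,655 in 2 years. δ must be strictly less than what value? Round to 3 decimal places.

The preference means 1310 > δ^2·2655.
So δ^2 < 1310/2655 = 0.49341; taking the square root of both positive sides preserves the inequality.
δ < 0.49341^(1/2) = 0.702.

δ < 0.702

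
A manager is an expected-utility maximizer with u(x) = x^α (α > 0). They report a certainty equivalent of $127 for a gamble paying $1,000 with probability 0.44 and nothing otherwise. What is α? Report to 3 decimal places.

EU(lottery) = 0.44·1000^α + 0.56·0 = 0.44·1000^α.
Equating: 127^α = 0.44·1000^α, i.e. 0.1270^α = 0.44.
Take logs: α = ln 0.44 / ln(127/1000) ≈ 0.39785.

α ≈ 0.398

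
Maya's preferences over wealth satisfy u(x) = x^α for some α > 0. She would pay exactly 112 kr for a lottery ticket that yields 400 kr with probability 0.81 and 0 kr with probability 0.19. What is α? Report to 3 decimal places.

Since u(0) = 0, the lottery's EU is 0.81·400^α.
Indifference: 112^α = 0.81·400^α, so (112/400)^α = 0.81.
Take logs: α = ln 0.81 / ln(112/400) ≈ 0.16554.

α ≈ 0.166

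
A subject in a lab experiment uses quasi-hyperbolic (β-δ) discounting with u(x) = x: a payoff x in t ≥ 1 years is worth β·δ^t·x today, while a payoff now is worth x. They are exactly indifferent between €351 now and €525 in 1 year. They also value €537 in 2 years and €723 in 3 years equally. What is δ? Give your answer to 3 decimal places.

The second indifference involves only future payoffs, so β cancels: β·δ^2·537 = β·δ^3·723, giving δ = 537/723 = 0.74274.

δ ≈ 0.743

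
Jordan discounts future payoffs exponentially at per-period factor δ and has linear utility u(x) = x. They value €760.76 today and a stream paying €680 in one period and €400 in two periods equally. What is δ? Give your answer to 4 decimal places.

Equating present values: 760.76 = 680δ + 400δ².
So 400δ² + 680δ − 760.76 = 0.
δ = (−680 + √(680² + 4·400·760.76)) / (2·400) = (−680 + √1679616.00) / 800 ≈ 0.7700.

δ ≈ 0.7700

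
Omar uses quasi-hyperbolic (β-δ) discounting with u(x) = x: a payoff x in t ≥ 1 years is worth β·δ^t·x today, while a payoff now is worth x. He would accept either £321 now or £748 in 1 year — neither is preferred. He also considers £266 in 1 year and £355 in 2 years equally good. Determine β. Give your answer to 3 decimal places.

β ≈ 0.573

Both payoffs in the second observation are in the future, so β drops out: δ^1·266 = δ^2·355 ⇒ δ = 266/355 = 0.74930.
The first indifference: 321 = β·δ·748, so β = 321/(δ·748) = 321/(0.74930·748) ≈ 0.573.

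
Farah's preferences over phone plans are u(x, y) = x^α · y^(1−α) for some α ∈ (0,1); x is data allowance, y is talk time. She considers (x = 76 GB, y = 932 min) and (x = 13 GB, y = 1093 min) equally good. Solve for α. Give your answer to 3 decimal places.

Set the two utilities equal: 76^α·932^(1−α) = 13^α·1093^(1−α).
Rearrange to (76/13)^α = (1093/932)^(1−α) and take logs: α·1.765784 = (1−α)·0.159349.
With A = 1.765784 and B = 0.159349: α·A = (1−α)·B, so α = B/(A+B) = 0.159349/1.925133 ≈ 0.083.

α ≈ 0.083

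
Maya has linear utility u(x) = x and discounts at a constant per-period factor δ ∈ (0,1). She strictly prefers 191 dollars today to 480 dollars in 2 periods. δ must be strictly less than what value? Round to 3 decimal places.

The preference means 191 > δ^2·480.
So δ^2 < 191/480 = 0.39792; taking the square root of both positive sides preserves the inequality.
δ < 0.39792^(1/2) = 0.631.

δ < 0.631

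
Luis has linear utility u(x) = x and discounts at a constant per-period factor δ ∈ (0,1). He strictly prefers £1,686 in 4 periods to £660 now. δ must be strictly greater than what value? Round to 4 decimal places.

Comparing present values: 660 < δ^4·1686.
So δ^4 > 660/1686 = 0.39146; taking the 4th root of both positive sides preserves the inequality.
δ > 0.39146^(1/4) = 0.7910.

δ > 0.7910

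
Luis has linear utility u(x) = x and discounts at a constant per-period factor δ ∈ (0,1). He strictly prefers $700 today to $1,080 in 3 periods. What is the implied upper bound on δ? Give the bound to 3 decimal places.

The preference means 700 > δ^3·1080.
Dividing by 1080: δ^3 < 0.64815. Both sides are positive, so the cube root keeps the direction.
δ < 0.64815^(1/3) = 0.865.

δ < 0.865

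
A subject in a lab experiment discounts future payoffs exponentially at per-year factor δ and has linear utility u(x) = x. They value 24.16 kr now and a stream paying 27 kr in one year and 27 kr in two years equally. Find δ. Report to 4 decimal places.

The stream is worth 27δ + 27δ² today, so 27δ + 27δ² = 24.16.
That is, 27δ² + 27δ − 24.16 = 0, a quadratic in δ.
δ = (−27 + √(27² + 4·27·24.16)) / (2·27) = (−27 + √3338.28) / 54 ≈ 0.5700.

δ ≈ 0.5700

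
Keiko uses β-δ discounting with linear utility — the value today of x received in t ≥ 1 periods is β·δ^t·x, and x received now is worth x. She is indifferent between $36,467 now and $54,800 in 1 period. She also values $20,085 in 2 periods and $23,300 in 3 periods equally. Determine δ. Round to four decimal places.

δ ≈ 0.8620

The second indifference involves only future payoffs, so β cancels: β·δ^2·20085 = β·δ^3·23300, giving δ = 20085/23300 = 0.86202.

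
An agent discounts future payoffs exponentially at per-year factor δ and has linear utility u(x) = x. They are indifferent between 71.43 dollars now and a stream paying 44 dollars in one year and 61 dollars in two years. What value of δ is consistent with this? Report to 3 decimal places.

δ ≈ 0.780

The stream is worth 44δ + 61δ² today, so 44δ + 61δ² = 71.43.
Rearranged: 61δ² + 44δ − 71.43 = 0.
δ = (−44 + √(44² + 4·61·71.43)) / (2·61) = (−44 + √19364.92) / 122 ≈ 0.780.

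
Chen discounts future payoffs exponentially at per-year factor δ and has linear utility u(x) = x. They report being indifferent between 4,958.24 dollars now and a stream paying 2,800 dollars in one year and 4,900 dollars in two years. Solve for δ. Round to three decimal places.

δ ≈ 0.760

The stream is worth 2800δ + 4900δ² today, so 2800δ + 4900δ² = 4958.24.
That is, 4900δ² + 2800δ − 4958.24 = 0, a quadratic in δ.
By the quadratic formula (taking the positive root), δ = (−2800 + √105021504.00) / 9800 ≈ 0.760.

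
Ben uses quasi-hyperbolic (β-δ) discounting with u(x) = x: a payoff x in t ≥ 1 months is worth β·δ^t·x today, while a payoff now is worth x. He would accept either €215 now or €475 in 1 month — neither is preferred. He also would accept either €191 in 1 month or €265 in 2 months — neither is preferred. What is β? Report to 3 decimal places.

The second indifference involves only future payoffs, so β cancels: β·δ^1·191 = β·δ^2·265, giving δ = 191/265 = 0.72075.
The first indifference: 215 = β·δ·475, so β = 215/(δ·475) = 215/(0.72075·475) ≈ 0.628.

β ≈ 0.628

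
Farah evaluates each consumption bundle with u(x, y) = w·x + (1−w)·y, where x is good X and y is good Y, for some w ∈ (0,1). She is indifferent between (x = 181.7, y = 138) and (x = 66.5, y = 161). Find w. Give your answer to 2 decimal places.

w = 0.17

u(181.7,138) = u(66.5,161) means w·181.7 + (1−w)·138 = w·66.5 + (1−w)·161.
w·(181.7−66.5) = (1−w)·(161−138), i.e. w·115.2 = (1−w)·23.
Hence w = 23/(115.2+23) = 23/138.2 = 0.17.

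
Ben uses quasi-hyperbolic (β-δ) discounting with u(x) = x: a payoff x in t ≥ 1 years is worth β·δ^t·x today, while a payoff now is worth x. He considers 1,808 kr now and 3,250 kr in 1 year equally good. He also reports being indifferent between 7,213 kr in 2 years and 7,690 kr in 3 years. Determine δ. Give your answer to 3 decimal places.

From the later pair, β·δ^2·7213 = β·δ^3·7690; dividing through, δ = 7213/7690 = 0.93797.

δ ≈ 0.938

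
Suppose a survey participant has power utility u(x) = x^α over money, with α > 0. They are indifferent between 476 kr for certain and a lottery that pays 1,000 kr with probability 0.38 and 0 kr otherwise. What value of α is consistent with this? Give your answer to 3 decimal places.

EU(lottery) = 0.38·1000^α + 0.62·0 = 0.38·1000^α.
Setting u(476) equal to that: 476^α = 0.38·1000^α ⇒ (476/1000)^α = 0.38.
Take logs: α = ln 0.38 / ln(476/1000) ≈ 1.30343.

α ≈ 1.303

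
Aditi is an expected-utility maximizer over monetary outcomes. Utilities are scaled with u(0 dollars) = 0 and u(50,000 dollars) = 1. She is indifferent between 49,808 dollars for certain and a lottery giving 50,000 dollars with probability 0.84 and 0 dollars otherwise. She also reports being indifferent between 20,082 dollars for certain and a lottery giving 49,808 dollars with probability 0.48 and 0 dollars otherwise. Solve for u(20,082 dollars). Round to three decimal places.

The first gamble pins u(49,808 dollars): it must equal 0.84·1 + 0.16·0 = 0.84.
Then u(20,082 dollars) = 0.48·u(49,808 dollars) + 0.52·u(0 dollars) = 0.48·0.84 + 0.52·0.00 = 0.4032.

0.403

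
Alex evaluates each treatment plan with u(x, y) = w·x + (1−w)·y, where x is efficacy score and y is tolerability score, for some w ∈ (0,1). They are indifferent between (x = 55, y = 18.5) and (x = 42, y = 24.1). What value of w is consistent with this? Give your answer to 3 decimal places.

w = 0.301

u(55,18.5) = u(42,24.1) means w·55 + (1−w)·18.5 = w·42 + (1−w)·24.1.
w·(55−42) = (1−w)·(24.1−18.5), i.e. w·13 = (1−w)·5.6.
The marginal rate of substitution is 5.6/13, so w = 5.6/(13+5.6) = 0.301.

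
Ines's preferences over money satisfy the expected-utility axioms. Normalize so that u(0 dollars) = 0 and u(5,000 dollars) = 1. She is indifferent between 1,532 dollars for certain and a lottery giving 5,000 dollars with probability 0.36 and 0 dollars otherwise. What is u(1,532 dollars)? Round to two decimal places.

u(1,532 dollars) equals the lottery's expected utility: 0.36·1 + 0.64·0 = 0.36.

0.36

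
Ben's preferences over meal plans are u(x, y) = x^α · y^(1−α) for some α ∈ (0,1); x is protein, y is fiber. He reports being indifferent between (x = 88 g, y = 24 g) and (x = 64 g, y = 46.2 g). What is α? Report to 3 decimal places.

α ≈ 0.673

Indifference: 88^α · 24^(1−α) = 64^α · 46.2^(1−α).
Rearrange to (88/64)^α = (46.2/24)^(1−α) and take logs: α·0.318454 = (1−α)·0.654926.
With A = 0.318454 and B = 0.654926: α·A = (1−α)·B, so α = B/(A+B) = 0.654926/0.973380 ≈ 0.673.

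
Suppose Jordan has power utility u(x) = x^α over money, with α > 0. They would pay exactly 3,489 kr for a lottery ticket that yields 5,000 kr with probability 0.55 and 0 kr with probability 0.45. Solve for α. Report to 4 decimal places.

α ≈ 1.6615

EU(lottery) = 0.55·5000^α + 0.45·0 = 0.55·5000^α.
Equating: 3489^α = 0.55·5000^α, i.e. 0.6978^α = 0.55.
α = ln(0.55) / ln(3489/5000) = -0.5978370/-0.3598228 ≈ 1.6615.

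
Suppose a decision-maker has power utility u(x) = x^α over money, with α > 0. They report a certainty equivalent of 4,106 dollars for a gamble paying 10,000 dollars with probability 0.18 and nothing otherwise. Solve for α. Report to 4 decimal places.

α ≈ 1.9264

The lottery's expected utility is 0.18·u(10000) + 0.82·u(0) = 0.18·10000^α (since u(0) = 0 for α > 0).
Equating: 4106^α = 0.18·10000^α, i.e. 0.4106^α = 0.18.
Taking logs: α·ln(4106/10000) = ln(0.18), so α = -1.7147984 / -0.8901358 ≈ 1.9264.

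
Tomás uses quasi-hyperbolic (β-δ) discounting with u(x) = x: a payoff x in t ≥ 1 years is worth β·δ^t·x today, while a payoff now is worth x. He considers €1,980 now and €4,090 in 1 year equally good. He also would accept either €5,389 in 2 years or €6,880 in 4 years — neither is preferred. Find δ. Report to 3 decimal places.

From the later pair, β·δ^2·5389 = β·δ^4·6880; dividing through, δ^2 = 5389/6880 = 0.78328, so δ = 0.88503.

δ ≈ 0.885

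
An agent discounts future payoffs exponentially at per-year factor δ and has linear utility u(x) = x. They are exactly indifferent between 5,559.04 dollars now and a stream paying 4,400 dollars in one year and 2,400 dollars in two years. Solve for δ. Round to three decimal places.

Present value of the stream is 4400·δ + 2400·δ². Indifference gives 4400δ + 2400δ² = 5559.04.
So 2400δ² + 4400δ − 5559.04 = 0.
By the quadratic formula (taking the positive root), δ = (−4400 + √72726784.00) / 4800 ≈ 0.860.

δ ≈ 0.860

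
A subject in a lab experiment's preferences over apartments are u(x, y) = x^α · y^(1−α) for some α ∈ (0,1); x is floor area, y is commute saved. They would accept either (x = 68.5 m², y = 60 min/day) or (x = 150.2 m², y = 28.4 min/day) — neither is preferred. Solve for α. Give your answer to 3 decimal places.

Set the two utilities equal: 68.5^α·60^(1−α) = 150.2^α·28.4^(1−α).
Rearrange to (68.5/150.2)^α = (28.4/60)^(1−α) and take logs: α·-0.785134 = (1−α)·-0.747955.
So α/(1−α) = (-0.747955)/(-0.785134) = 0.952646, and α = 0.952646/1.952646 ≈ 0.488.

α ≈ 0.488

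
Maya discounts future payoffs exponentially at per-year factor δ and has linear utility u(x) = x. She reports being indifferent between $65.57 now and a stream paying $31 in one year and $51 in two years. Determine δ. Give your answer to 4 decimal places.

δ ≈ 0.8700

Equating present values: 65.57 = 31δ + 51δ².
Rearranged: 51δ² + 31δ − 65.57 = 0.
The positive root is δ = [−31 + √(31² + 4·51·65.57)] / (2·51) = (−31 + 119.738)/102 ≈ 0.8700.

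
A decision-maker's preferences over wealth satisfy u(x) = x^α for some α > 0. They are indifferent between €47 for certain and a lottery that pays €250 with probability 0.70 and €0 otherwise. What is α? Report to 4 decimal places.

α ≈ 0.2134

Since u(0) = 0, the lottery's EU is 0.70·250^α.
Indifference: 47^α = 0.70·250^α, so (47/250)^α = 0.70.
α = ln(0.70) / ln(47/250) = -0.3566749/-1.6713133 ≈ 0.2134.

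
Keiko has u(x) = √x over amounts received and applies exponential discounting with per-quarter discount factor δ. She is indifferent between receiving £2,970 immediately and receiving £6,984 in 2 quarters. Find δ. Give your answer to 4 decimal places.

δ ≈ 0.8075

The payoff in 2 quarters is discounted by δ^2, so u(2970) = δ^2·u(6984) and δ^2 = u(2970)/u(6984).
With u(x) = √x: δ^2 = √2970/√6984 = √(2970/6984) = 0.65212.
Hence δ = (0.65212)^(1/2) = 0.807538.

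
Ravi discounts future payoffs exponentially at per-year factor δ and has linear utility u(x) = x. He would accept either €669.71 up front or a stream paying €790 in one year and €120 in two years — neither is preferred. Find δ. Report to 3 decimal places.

Present value of the stream is 790·δ + 120·δ². Indifference gives 790δ + 120δ² = 669.71.
So 120δ² + 790δ − 669.71 = 0.
By the quadratic formula (taking the positive root), δ = (−790 + √945560.80) / 240 ≈ 0.760.

δ ≈ 0.760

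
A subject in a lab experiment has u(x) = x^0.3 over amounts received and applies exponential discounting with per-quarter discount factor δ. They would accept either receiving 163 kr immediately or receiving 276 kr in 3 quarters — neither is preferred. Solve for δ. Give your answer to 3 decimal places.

δ ≈ 0.949

The payoff in 3 quarters is discounted by δ^3, so u(163) = δ^3·u(276) and δ^3 = u(163)/u(276).
With u(x) = x^0.3: δ^3 = 163^0.3/276^0.3 = (163/276)^0.3 = 0.85385.
Hence δ = (0.85385)^(1/3) = 0.94870.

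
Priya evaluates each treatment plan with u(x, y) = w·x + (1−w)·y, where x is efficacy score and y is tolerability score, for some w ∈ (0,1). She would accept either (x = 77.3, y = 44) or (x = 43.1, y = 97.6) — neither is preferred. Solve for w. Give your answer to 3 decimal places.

w = 0.610

u(77.3,44) = u(43.1,97.6) means w·77.3 + (1−w)·44 = w·43.1 + (1−w)·97.6.
w·(77.3−43.1) = (1−w)·(97.6−44), i.e. w·34.2 = (1−w)·53.6.
Hence w = 53.6/(34.2+53.6) = 53.6/87.8 = 0.610.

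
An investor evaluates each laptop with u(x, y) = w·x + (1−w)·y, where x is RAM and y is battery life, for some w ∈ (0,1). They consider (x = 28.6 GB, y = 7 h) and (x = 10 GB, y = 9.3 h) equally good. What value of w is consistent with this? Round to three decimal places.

Equating utilities: w·28.6 + (1−w)·7 = w·10 + (1−w)·9.3.
w·(28.6−10) = (1−w)·(9.3−7), i.e. w·18.6 = (1−w)·2.3.
Hence w = 2.3/(18.6+2.3) = 2.3/20.9 = 0.110.

w = 0.110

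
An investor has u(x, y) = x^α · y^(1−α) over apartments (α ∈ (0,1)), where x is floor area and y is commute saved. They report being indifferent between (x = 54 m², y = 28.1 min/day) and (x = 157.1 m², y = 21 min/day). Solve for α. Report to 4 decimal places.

Set the two utilities equal: 54^α·28.1^(1−α) = 157.1^α·21^(1−α).
(54/157.1)^α = (21/28.1)^(1−α); take logs: α·ln(54/157.1) = (1−α)·ln(21/28.1), i.e. α·-1.0678985 = (1−α)·-0.2912471.
With A = -1.0678985 and B = -0.2912471: α·A = (1−α)·B, so α = B/(A+B) = -0.2912471/-1.3591456 ≈ 0.2143.

α ≈ 0.2143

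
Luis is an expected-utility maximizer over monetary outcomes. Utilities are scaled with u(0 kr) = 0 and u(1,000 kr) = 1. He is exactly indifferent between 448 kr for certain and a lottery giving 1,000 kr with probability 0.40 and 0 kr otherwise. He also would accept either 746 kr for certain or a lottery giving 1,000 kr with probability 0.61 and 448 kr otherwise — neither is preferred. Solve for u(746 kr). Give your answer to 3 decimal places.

The first gamble pins u(448 kr): it must equal 0.40·1 + 0.60·0 = 0.40.
Chaining: u(746 kr) = 0.61·1.00 + 0.39·0.40 = 0.7660.

0.766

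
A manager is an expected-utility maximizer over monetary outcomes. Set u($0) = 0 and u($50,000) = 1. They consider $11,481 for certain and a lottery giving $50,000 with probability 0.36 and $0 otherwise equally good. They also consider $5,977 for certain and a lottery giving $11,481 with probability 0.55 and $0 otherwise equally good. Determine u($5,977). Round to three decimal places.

0.198

First, u($11,481) = 0.36·u($50,000) + 0.64·u($0) = 0.36.
The second indifference gives u($5,977) = 0.55·u($11,481) + 0.45·u($0) = 0.55·0.36 + 0.45·0.00 = 0.1980.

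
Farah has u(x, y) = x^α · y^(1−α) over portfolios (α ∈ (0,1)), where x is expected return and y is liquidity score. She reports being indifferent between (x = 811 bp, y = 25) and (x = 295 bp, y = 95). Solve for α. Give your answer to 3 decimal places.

α ≈ 0.569

Indifference: 811^α · 25^(1−α) = 295^α · 95^(1−α).
Taking logs: α·ln 811 + (1−α)·ln 25 = α·ln 295 + (1−α)·ln 95, i.e. α·1.011293 = (1−α)·1.335001.
Thus α·(2.346294) = 1.335001, so α = 1.335001/2.346294 ≈ 0.569.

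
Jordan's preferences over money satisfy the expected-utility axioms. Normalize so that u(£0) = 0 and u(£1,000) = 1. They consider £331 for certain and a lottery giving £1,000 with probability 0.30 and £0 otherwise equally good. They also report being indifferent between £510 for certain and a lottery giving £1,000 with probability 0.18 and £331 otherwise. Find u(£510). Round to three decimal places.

0.426

The first gamble pins u(£331): it must equal 0.30·1 + 0.70·0 = 0.30.
Then u(£510) = 0.18·u(£1,000) + 0.82·u(£331) = 0.18·1.00 + 0.82·0.30 = 0.4260.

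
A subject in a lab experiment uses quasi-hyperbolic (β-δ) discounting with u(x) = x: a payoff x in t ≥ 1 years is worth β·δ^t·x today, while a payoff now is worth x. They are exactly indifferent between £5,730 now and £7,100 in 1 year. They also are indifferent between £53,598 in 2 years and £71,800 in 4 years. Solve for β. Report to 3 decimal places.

β ≈ 0.934

Both payoffs in the second observation are in the future, so β drops out: δ^2·53598 = δ^4·71800 ⇒ δ^2 = 53598/71800 = 0.74649, so δ = 0.86400.
Substituting δ into 5730 = β·δ·7100: β = 5730/(6134.376) ≈ 0.934.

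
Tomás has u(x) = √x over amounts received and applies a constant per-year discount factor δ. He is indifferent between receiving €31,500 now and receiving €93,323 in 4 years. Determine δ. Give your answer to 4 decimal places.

Equating discounted utilities: u(31500) = δ^4·u(93323) ⇒ δ^4 = u(31500)/u(93323).
With u(x) = √x: δ^4 = √31500/√93323 = √(31500/93323) = 0.58098.
Taking the 4th root: δ = 0.58098^(1/4) ≈ 0.8731.

δ ≈ 0.8731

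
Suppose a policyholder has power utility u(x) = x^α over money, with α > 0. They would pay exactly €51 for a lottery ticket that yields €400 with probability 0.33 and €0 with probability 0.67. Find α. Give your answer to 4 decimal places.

α ≈ 0.5383

EU(lottery) = 0.33·400^α + 0.67·0 = 0.33·400^α.
Setting u(51) equal to that: 51^α = 0.33·400^α ⇒ (51/400)^α = 0.33.
Take logs: α = ln 0.33 / ln(51/400) ≈ 0.538280.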